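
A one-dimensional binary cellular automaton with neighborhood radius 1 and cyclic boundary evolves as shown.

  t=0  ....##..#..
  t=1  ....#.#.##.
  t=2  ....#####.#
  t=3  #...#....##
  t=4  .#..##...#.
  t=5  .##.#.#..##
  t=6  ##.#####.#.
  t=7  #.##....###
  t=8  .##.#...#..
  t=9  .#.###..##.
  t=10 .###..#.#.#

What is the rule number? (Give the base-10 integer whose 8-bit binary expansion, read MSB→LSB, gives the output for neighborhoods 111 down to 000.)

  ###|.  b7=0 t=2,i=5
  ##.|.  b6=0 t=0,i=5
  #.#|#  b5=1 t=1,i=5
  #..|#  b4=1 t=0,i=6
  .##|#  b3=1 t=0,i=4
  .#.|#  b2=1 t=0,i=8
  ..#|.  b1=0 t=0,i=3
  ...|.  b0=0 t=0,i=0
  bits 00111100 = 60

60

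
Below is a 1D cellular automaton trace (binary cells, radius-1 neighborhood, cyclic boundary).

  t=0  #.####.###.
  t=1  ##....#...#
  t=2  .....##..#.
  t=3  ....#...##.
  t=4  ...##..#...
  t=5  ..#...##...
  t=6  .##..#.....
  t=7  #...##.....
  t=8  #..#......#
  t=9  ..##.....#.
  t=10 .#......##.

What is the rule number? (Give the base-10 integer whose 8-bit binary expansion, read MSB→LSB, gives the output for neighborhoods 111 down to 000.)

38

  ### -> .   bit 7 = 0  t=0,i=3
  ##. -> .   bit 6 = 0  t=0,i=5
  #.# -> #   bit 5 = 1  t=0,i=1
  #.. -> .   bit 4 = 0  t=1,i=2
  .## -> .   bit 3 = 0  t=0,i=2
  .#. -> #   bit 2 = 1  t=0,i=0
  ..# -> #   bit 1 = 1  t=1,i=5
  ... -> .   bit 0 = 0  t=1,i=3
  bits 00100110 = 38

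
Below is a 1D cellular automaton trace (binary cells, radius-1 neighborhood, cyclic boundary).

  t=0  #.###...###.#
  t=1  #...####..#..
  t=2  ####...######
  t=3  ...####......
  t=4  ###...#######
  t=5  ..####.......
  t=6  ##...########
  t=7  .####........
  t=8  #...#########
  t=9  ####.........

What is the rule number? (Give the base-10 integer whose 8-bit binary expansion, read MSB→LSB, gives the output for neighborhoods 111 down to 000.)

  ### -> .   bit 7 = 0  t=0,i=3
  ##. -> #   bit 6 = 1  t=0,i=0
  #.# -> .   bit 5 = 0  t=0,i=1
  #.. -> #   bit 4 = 1  t=0,i=5
  .## -> .   bit 3 = 0  t=0,i=2
  .#. -> #   bit 2 = 1  t=1,i=0
  ..# -> #   bit 1 = 1  t=0,i=7
  ... -> #   bit 0 = 1  t=0,i=6
  bits 01010111 = 87

87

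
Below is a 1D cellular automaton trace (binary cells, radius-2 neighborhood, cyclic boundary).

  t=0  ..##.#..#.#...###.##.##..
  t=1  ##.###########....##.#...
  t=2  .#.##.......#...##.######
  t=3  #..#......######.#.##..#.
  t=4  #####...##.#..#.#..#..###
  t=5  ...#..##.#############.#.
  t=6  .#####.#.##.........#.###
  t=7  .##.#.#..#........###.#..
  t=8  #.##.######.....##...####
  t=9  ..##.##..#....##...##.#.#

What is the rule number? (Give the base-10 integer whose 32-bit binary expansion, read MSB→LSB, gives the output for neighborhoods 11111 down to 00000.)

  [31] ##### => .  t=1,i=5
  [30] ####. => #  t=1,i=12
  [29] ###.# => .  t=0,i=16
  [28] ###.. => .  t=1,i=13
  [27] ##.## => .  t=0,i=17
  [26] ##.#. => #  t=0,i=4
  [25] ##..# => .  t=3,i=21
  [24] ##... => .  t=0,i=23
  [23] #.### => #  t=1,i=3
  [22] #.##. => #  t=0,i=18
  [21] #.#.# => .  t=2,i=1
  [20] #.#.. => #  t=0,i=5
  [19] #..## => #  t=4,i=21
  [18] #..#. => #  t=0,i=7
  [17] #...# => #  t=0,i=12
  [16] #.... => .  t=0,i=24
  [15] .#### => #  t=1,i=4
  [14] .###. => .  t=0,i=15
  [13] .##.# => #  t=0,i=3
  [12] .##.. => .  t=0,i=22
  [11] .#.## => .  t=2,i=2
  [10] .#.#. => #  t=0,i=9
  [9] .#..# => #  t=0,i=6
  [8] .#... => #  t=0,i=11
  [7] ..### => .  t=0,i=14
  [6] ..##. => .  t=0,i=2
  [5] ..#.# => #  t=0,i=8
  [4] ..#.. => #  t=2,i=12
  [3] ...## => #  t=0,i=1
  [2] ...#. => #  t=2,i=11
  [1] ....# => #  t=0,i=0
  [0] ..... => .  t=2,i=7
  bits 01000100110111101010011100111110 = 1155442494

1155442494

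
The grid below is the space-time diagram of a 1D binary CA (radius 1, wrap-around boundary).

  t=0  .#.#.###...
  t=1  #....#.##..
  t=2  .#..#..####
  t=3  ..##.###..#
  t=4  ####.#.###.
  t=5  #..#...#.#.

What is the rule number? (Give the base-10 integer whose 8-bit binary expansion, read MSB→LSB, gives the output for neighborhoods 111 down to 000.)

  ###|.  b7=0 t=0,i=6
  ##.|#  b6=1 t=0,i=7
  #.#|.  b5=0 t=0,i=2
  #..|#  b4=1 t=0,i=8
  .##|#  b3=1 t=0,i=5
  .#.|.  b2=0 t=0,i=1
  ..#|#  b1=1 t=0,i=0
  ...|.  b0=0 t=0,i=9
  bits 01011010 = 90

90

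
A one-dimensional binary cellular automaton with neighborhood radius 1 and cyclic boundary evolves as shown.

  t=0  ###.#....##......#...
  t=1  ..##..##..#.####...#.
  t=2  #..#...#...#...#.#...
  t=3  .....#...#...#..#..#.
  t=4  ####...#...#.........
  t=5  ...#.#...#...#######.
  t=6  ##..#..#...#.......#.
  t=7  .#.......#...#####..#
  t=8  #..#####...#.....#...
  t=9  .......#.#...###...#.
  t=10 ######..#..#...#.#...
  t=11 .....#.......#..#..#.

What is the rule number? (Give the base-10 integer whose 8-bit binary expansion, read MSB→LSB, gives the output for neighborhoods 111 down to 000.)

  ### -> .   bit 7 = 0  t=0,i=1
  ##. -> #   bit 6 = 1  t=0,i=2
  #.# -> #   bit 5 = 1  t=0,i=3
  #.. -> .   bit 4 = 0  t=0,i=5
  .## -> .   bit 3 = 0  t=0,i=0
  .#. -> .   bit 2 = 0  t=0,i=4
  ..# -> .   bit 1 = 0  t=0,i=8
  ... -> #   bit 0 = 1  t=0,i=6
  bits 01100001 = 97

97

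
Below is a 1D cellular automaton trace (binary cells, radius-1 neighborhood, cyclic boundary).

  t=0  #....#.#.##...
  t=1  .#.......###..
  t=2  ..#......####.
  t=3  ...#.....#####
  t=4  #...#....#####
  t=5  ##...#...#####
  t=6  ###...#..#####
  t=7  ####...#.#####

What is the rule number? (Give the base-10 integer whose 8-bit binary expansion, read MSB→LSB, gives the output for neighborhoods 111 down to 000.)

216

  [7] ### => #  t=1,i=10
  [6] ##. => #  t=0,i=10
  [5] #.# => .  t=0,i=6
  [4] #.. => #  t=0,i=1
  [3] .## => #  t=0,i=9
  [2] .#. => .  t=0,i=0
  [1] ..# => .  t=0,i=4
  [0] ... => .  t=0,i=2
  bits 11011000 = 216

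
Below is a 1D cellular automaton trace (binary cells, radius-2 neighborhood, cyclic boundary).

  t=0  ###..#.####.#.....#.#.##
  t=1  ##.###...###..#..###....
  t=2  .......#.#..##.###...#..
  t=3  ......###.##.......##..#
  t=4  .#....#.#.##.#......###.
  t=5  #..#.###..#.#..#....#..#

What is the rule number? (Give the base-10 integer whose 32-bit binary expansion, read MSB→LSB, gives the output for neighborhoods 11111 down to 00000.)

  #####|#  b31=1 t=0,i=0
  ####.|#  b30=1 t=0,i=1
  ###.#|#  b29=1 t=0,i=10
  ###..|.  b28=0 t=0,i=2
  ##.##|.  b27=0 t=1,i=2
  ##.#.|#  b26=1 t=0,i=11
  ##..#|#  b25=1 t=0,i=3
  ##...|.  b24=0 t=1,i=6
  #.###|.  b23=0 t=0,i=7
  #.##.|#  b22=1 t=3,i=10
  #.#.#|.  b21=0 t=0,i=20
  #.#..|.  b20=0 t=0,i=12
  #..##|#  b19=1 t=1,i=16
  #..#.|#  b18=1 t=0,i=4
  #...#|#  b17=1 t=1,i=7
  #....|#  b16=1 t=0,i=14
  .####|.  b15=0 t=0,i=8
  .###.|.  b14=0 t=1,i=4
  .##.#|.  b13=0 t=1,i=1
  .##..|#  b12=1 t=3,i=11
  .#.##|.  b11=0 t=0,i=6
  .#.#.|#  b10=1 t=0,i=19
  .#..#|#  b9=1 t=1,i=15
  .#...|.  b8=0 t=0,i=13
  ..###|#  b7=1 t=1,i=9
  ..##.|.  b6=0 t=1,i=0
  ..#.#|#  b5=1 t=0,i=5
  ..#..|.  b4=0 t=1,i=14
  ...##|.  b3=0 t=1,i=8
  ...#.|#  b2=1 t=0,i=17
  ....#|.  b1=0 t=0,i=16
  .....|.  b0=0 t=0,i=15
  bits 11100110010011110001011010100100 = 3863942820

3863942820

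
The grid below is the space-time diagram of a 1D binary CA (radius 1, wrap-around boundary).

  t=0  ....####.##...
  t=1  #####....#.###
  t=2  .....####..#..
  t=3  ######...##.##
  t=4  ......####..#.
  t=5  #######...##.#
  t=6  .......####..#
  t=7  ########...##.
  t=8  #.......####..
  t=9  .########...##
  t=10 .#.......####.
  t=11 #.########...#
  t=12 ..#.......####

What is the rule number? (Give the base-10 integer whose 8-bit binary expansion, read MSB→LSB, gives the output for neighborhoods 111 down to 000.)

27

  ### -> .   bit 7 = 0  t=0,i=5
  ##. -> .   bit 6 = 0  t=0,i=7
  #.# -> .   bit 5 = 0  t=0,i=8
  #.. -> #   bit 4 = 1  t=0,i=11
  .## -> #   bit 3 = 1  t=0,i=4
  .#. -> .   bit 2 = 0  t=1,i=9
  ..# -> #   bit 1 = 1  t=0,i=3
  ... -> #   bit 0 = 1  t=0,i=0
  bits 00011011 = 27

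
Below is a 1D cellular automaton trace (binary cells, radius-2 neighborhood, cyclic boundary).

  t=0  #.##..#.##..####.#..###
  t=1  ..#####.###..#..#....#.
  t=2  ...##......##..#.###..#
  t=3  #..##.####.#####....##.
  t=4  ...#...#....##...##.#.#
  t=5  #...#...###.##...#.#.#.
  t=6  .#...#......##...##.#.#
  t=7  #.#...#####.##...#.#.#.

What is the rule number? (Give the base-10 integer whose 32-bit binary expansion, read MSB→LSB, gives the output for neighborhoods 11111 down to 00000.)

  ##### -> #   bit 31 = 1  t=1,i=4
  ####. -> .   bit 30 = 0  t=0,i=14
  ###.# -> .   bit 29 = 0  t=0,i=0
  ###.. -> .   bit 28 = 0  t=1,i=10
  ##.## -> .   bit 27 = 0  t=0,i=1
  ##.#. -> #   bit 26 = 1  t=0,i=16
  ##..# -> #   bit 25 = 1  t=0,i=4
  ##... -> .   bit 24 = 0  t=2,i=5
  #.### -> .   bit 23 = 0  t=1,i=8
  #.##. -> #   bit 22 = 1  t=0,i=2
  #.#.# -> .   bit 21 = 0  t=4,i=20
  #.#.. -> .   bit 20 = 0  t=0,i=17
  #..## -> .   bit 19 = 0  t=0,i=11
  #..#. -> #   bit 18 = 1  t=0,i=5
  #...# -> .   bit 17 = 0  t=1,i=0
  #.... -> #   bit 16 = 1  t=1,i=18
  .#### -> #   bit 15 = 1  t=0,i=13
  .###. -> .   bit 14 = 0  t=1,i=9
  .##.# -> .   bit 13 = 0  t=3,i=4
  .##.. -> #   bit 12 = 1  t=0,i=3
  .#.## -> .   bit 11 = 0  t=0,i=7
  .#.#. -> #   bit 10 = 1  t=4,i=21
  .#..# -> .   bit 9 = 0  t=0,i=18
  .#... -> #   bit 8 = 1  t=1,i=17
  ..### -> .   bit 7 = 0  t=0,i=12
  ..##. -> #   bit 6 = 1  t=2,i=3
  ..#.# -> #   bit 5 = 1  t=0,i=6
  ..#.. -> .   bit 4 = 0  t=1,i=13
  ...## -> .   bit 3 = 0  t=1,i=1
  ...#. -> .   bit 2 = 0  t=1,i=20
  ....# -> #   bit 1 = 1  t=1,i=19
  ..... -> #   bit 0 = 1  t=2,i=7
  bits 10000110010001011001010101100011 = 2252707171

2252707171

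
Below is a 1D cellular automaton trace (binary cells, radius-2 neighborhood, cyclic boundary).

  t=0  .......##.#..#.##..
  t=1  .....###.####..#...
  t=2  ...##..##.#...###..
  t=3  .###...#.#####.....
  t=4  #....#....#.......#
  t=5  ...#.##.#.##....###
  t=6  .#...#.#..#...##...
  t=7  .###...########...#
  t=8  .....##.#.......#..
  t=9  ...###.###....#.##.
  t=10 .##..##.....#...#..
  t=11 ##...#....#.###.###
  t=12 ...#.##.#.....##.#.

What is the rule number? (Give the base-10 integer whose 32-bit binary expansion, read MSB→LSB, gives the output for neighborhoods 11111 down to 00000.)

743867226

  #####|.  b31=0 t=3,i=11
  ####.|.  b30=0 t=1,i=11
  ###.#|#  b29=1 t=1,i=7
  ###..|.  b28=0 t=1,i=12
  ##.##|#  b27=1 t=1,i=8
  ##.#.|#  b26=1 t=0,i=9
  ##..#|.  b25=0 t=1,i=13
  ##...|.  b24=0 t=0,i=17
  #.###|.  b23=0 t=1,i=9
  #.##.|#  b22=1 t=0,i=15
  #.#.#|.  b21=0 t=5,i=8
  #.#..|#  b20=1 t=0,i=10
  #..##|.  b19=0 t=2,i=6
  #..#.|#  b18=1 t=0,i=12
  #...#|#  b17=1 t=2,i=12
  #....|.  b16=0 t=0,i=18
  .####|#  b15=1 t=1,i=10
  .###.|.  b14=0 t=1,i=6
  .##.#|.  b13=0 t=0,i=8
  .##..|.  b12=0 t=0,i=16
  .#.##|.  b11=0 t=0,i=14
  .#.#.|.  b10=0 t=6,i=6
  .#..#|#  b9=1 t=0,i=11
  .#...|#  b8=1 t=1,i=16
  ..###|.  b7=0 t=1,i=5
  ..##.|#  b6=1 t=0,i=7
  ..#.#|.  b5=0 t=0,i=13
  ..#..|#  b4=1 t=1,i=15
  ...##|#  b3=1 t=0,i=6
  ...#.|.  b2=0 t=3,i=6
  ....#|#  b1=1 t=0,i=5
  .....|.  b0=0 t=0,i=0
  bits 00101100010101101000001101011010 = 743867226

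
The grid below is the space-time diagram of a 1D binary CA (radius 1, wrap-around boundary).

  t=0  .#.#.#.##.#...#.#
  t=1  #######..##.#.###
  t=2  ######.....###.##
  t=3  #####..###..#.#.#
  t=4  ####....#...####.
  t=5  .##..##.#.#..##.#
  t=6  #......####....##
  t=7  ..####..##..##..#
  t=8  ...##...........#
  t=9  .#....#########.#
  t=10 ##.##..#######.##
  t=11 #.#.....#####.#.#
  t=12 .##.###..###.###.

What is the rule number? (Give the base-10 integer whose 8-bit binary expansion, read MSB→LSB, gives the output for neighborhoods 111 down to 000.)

165

  ### -> #   bit 7 = 1  t=1,i=0
  ##. -> .   bit 6 = 0  t=0,i=8
  #.# -> #   bit 5 = 1  t=0,i=0
  #.. -> .   bit 4 = 0  t=0,i=11
  .## -> .   bit 3 = 0  t=0,i=7
  .#. -> #   bit 2 = 1  t=0,i=1
  ..# -> .   bit 1 = 0  t=0,i=13
  ... -> #   bit 0 = 1  t=0,i=12
  bits 10100101 = 165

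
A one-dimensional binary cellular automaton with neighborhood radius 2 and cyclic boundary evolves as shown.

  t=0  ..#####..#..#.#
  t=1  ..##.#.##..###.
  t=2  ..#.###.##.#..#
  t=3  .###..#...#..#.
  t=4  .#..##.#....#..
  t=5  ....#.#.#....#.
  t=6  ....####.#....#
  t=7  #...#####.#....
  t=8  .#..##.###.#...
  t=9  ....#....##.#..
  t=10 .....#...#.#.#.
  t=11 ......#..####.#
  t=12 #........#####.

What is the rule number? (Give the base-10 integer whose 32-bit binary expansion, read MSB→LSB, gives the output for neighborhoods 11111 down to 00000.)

  [31] ##### => .  t=0,i=4
  [30] ####. => #  t=0,i=5
  [29] ###.# => #  t=2,i=6
  [28] ###.. => .  t=0,i=6
  [27] ##.## => .  t=2,i=7
  [26] ##.#. => #  t=1,i=4
  [25] ##..# => #  t=0,i=7
  [24] ##... => #  t=1,i=14
  [23] #.### => .  t=2,i=4
  [22] #.##. => .  t=1,i=7
  [21] #.#.# => #  t=1,i=5
  [20] #.#.. => .  t=0,i=14
  [19] #..## => .  t=0,i=1
  [18] #..#. => #  t=0,i=8
  [17] #...# => .  t=1,i=0
  [16] #.... => .  t=4,i=9
  [15] .#### => #  t=0,i=3
  [14] .###. => .  t=1,i=12
  [13] .##.# => .  t=1,i=3
  [12] .##.. => #  t=1,i=8
  [11] .#.## => #  t=1,i=6
  [10] .#.#. => #  t=0,i=13
  [9] .#..# => .  t=0,i=0
  [8] .#... => #  t=3,i=7
  [7] ..### => #  t=0,i=2
  [6] ..##. => #  t=1,i=2
  [5] ..#.# => #  t=0,i=12
  [4] ..#.. => .  t=0,i=9
  [3] ...## => .  t=1,i=1
  [2] ...#. => .  t=3,i=9
  [1] ....# => .  t=4,i=10
  [0] ..... => .  t=5,i=1
  bits 01100111001001001001110111100000 = 1730452960

1730452960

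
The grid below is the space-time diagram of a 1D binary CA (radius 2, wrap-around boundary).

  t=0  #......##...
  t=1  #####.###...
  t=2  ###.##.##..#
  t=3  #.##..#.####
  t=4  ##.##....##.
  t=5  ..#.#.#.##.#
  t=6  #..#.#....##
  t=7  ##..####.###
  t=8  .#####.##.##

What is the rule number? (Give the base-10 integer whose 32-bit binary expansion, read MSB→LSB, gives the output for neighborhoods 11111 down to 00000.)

3189364697

  #####|#  b31=1 t=1,i=2
  ####.|.  b30=0 t=1,i=3
  ###.#|#  b29=1 t=1,i=4
  ###..|#  b28=1 t=1,i=8
  ##.##|#  b27=1 t=1,i=5
  ##.#.|#  b26=1 t=5,i=10
  ##..#|#  b25=1 t=2,i=9
  ##...|.  b24=0 t=0,i=9
  #.###|.  b23=0 t=1,i=6
  #.##.|.  b22=0 t=2,i=4
  #.#.#|.  b21=0 t=5,i=4
  #.#..|#  b20=1 t=5,i=11
  #..##|#  b19=1 t=2,i=10
  #..#.|.  b18=0 t=3,i=5
  #...#|.  b17=0 t=0,i=10
  #....|#  b16=1 t=0,i=2
  .####|#  b15=1 t=1,i=1
  .###.|#  b14=1 t=1,i=7
  .##.#|.  b13=0 t=2,i=5
  .##..|#  b12=1 t=0,i=8
  .#.##|.  b11=0 t=3,i=7
  .#.#.|#  b10=1 t=5,i=3
  .#..#|#  b9=1 t=5,i=0
  .#...|#  b8=1 t=0,i=1
  ..###|#  b7=1 t=1,i=0
  ..##.|#  b6=1 t=0,i=7
  ..#.#|.  b5=0 t=3,i=6
  ..#..|#  b4=1 t=0,i=0
  ...##|#  b3=1 t=0,i=6
  ...#.|.  b2=0 t=0,i=11
  ....#|.  b1=0 t=0,i=5
  .....|#  b0=1 t=0,i=3
  bits 10111110000110011101011111011001 = 3189364697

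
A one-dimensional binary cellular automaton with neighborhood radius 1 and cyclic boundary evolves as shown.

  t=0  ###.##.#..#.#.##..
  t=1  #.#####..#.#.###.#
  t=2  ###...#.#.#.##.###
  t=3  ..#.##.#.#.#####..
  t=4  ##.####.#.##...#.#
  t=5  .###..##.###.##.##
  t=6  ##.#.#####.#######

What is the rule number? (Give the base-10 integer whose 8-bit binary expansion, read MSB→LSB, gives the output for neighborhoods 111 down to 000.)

  ### -> .   bit 7 = 0  t=0,i=1
  ##. -> #   bit 6 = 1  t=0,i=2
  #.# -> #   bit 5 = 1  t=0,i=3
  #.. -> .   bit 4 = 0  t=0,i=8
  .## -> #   bit 3 = 1  t=0,i=0
  .#. -> .   bit 2 = 0  t=0,i=7
  ..# -> #   bit 1 = 1  t=0,i=9
  ... -> #   bit 0 = 1  t=2,i=4
  bits 01101011 = 107

107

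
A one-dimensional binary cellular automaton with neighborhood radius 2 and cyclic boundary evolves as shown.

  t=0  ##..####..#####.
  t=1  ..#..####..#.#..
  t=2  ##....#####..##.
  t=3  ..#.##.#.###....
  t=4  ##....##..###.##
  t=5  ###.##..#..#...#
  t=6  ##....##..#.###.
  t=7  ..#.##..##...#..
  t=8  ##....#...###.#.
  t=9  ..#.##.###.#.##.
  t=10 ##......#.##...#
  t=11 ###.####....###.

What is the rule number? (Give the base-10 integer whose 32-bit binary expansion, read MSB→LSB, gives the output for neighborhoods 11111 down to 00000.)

  #####|.  b31=0 t=0,i=12
  ####.|#  b30=1 t=0,i=6
  ###.#|.  b29=0 t=0,i=14
  ###..|#  b28=1 t=0,i=7
  ##.##|.  b27=0 t=0,i=15
  ##.#.|#  b26=1 t=3,i=6
  ##..#|#  b25=1 t=0,i=2
  ##...|#  b24=1 t=2,i=2
  #.###|.  b23=0 t=3,i=9
  #.##.|.  b22=0 t=0,i=0
  #.#.#|#  b21=1 t=3,i=7
  #.#..|#  b20=1 t=1,i=13
  #..##|.  b19=0 t=0,i=3
  #..#.|#  b18=1 t=1,i=10
  #...#|#  b17=1 t=5,i=13
  #....|.  b16=0 t=1,i=15
  .####|#  b15=1 t=0,i=5
  .###.|#  b14=1 t=3,i=10
  .##.#|.  b13=0 t=2,i=14
  .##..|.  b12=0 t=0,i=1
  .#.##|.  b11=0 t=3,i=3
  .#.#.|.  b10=0 t=1,i=12
  .#..#|.  b9=0 t=1,i=3
  .#...|#  b8=1 t=1,i=14
  ..###|.  b7=0 t=0,i=4
  ..##.|.  b6=0 t=2,i=13
  ..#.#|.  b5=0 t=1,i=11
  ..#..|.  b4=0 t=1,i=2
  ...##|#  b3=1 t=2,i=5
  ...#.|#  b2=1 t=1,i=1
  ....#|#  b1=1 t=1,i=0
  .....|#  b0=1 t=3,i=14
  bits 01010111001101101100000100001111 = 1463206159

1463206159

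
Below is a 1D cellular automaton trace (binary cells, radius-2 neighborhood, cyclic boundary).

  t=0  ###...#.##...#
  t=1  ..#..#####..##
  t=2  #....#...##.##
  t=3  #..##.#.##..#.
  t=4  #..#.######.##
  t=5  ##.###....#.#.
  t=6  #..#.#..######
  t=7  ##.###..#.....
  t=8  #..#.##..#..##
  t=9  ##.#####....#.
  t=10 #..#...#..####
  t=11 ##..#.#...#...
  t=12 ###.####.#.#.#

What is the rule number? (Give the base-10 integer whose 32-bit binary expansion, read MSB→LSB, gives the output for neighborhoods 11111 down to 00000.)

  [31] ##### => .  t=1,i=7
  [30] ####. => .  t=0,i=1
  [29] ###.# => #  t=4,i=10
  [28] ###.. => #  t=0,i=2
  [27] ##.## => .  t=2,i=11
  [26] ##.#. => #  t=3,i=5
  [25] ##..# => #  t=1,i=0
  [24] ##... => .  t=0,i=3
  [23] #.### => #  t=2,i=12
  [22] #.##. => #  t=0,i=8
  [21] #.#.# => #  t=3,i=6
  [20] #.#.. => #  t=3,i=0
  [19] #..## => .  t=1,i=4
  [18] #..#. => .  t=1,i=1
  [17] #...# => .  t=0,i=4
  [16] #.... => .  t=2,i=2
  [15] .#### => .  t=0,i=0
  [14] .###. => .  t=2,i=13
  [13] .##.# => .  t=2,i=10
  [12] .##.. => #  t=0,i=9
  [11] .#.## => #  t=0,i=7
  [10] .#.#. => #  t=3,i=13
  [9] .#..# => .  t=1,i=3
  [8] .#... => #  t=2,i=6
  [7] ..### => #  t=0,i=13
  [6] ..##. => #  t=1,i=12
  [5] ..#.# => #  t=0,i=6
  [4] ..#.. => .  t=1,i=2
  [3] ...## => #  t=0,i=12
  [2] ...#. => #  t=0,i=5
  [1] ....# => #  t=2,i=3
  [0] ..... => .  t=7,i=11
  bits 00110110111100000001110111101110 = 921705966

921705966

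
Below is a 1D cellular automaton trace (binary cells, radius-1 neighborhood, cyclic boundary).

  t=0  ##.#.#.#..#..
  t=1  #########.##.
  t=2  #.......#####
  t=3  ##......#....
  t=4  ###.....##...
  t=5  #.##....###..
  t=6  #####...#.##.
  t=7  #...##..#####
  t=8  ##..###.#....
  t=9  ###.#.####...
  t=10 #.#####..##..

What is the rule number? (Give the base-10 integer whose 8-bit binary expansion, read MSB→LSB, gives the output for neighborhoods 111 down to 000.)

124

  nb ###: next=.  (t=1,i=1, bit7=0)
  nb ##.: next=#  (t=0,i=1, bit6=1)
  nb #.#: next=#  (t=0,i=2, bit5=1)
  nb #..: next=#  (t=0,i=8, bit4=1)
  nb .##: next=#  (t=0,i=0, bit3=1)
  nb .#.: next=#  (t=0,i=3, bit2=1)
  nb ..#: next=.  (t=0,i=9, bit1=0)
  nb ...: next=.  (t=2,i=2, bit0=0)
  bits 01111100 = 124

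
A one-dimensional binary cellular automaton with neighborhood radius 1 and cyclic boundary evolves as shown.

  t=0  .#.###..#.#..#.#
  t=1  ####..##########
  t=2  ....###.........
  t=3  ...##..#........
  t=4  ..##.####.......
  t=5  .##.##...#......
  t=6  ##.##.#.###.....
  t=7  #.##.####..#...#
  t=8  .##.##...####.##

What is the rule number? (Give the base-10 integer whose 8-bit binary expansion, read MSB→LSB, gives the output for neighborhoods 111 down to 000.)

62

  ### -> .   bit 7 = 0  t=0,i=4
  ##. -> .   bit 6 = 0  t=0,i=5
  #.# -> #   bit 5 = 1  t=0,i=0
  #.. -> #   bit 4 = 1  t=0,i=6
  .## -> #   bit 3 = 1  t=0,i=3
  .#. -> #   bit 2 = 1  t=0,i=1
  ..# -> #   bit 1 = 1  t=0,i=7
  ... -> .   bit 0 = 0  t=2,i=0
  bits 00111110 = 62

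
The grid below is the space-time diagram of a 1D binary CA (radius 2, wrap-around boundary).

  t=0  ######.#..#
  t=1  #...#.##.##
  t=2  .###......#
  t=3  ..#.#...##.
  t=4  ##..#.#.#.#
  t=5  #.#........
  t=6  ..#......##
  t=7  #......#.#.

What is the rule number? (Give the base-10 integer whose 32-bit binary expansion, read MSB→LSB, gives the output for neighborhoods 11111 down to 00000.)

1192935622

  #####|.  b31=0 t=0,i=1
  ####.|#  b30=1 t=0,i=4
  ###.#|.  b29=0 t=0,i=5
  ###..|.  b28=0 t=1,i=0
  ##.##|.  b27=0 t=1,i=8
  ##.#.|#  b26=1 t=0,i=6
  ##..#|#  b25=1 t=4,i=2
  ##...|#  b24=1 t=1,i=1
  #.###|.  b23=0 t=1,i=9
  #.##.|.  b22=0 t=1,i=6
  #.#.#|.  b21=0 t=4,i=6
  #.#..|#  b20=1 t=0,i=7
  #..##|#  b19=1 t=0,i=9
  #..#.|.  b18=0 t=4,i=3
  #...#|#  b17=1 t=1,i=2
  #....|.  b16=0 t=2,i=5
  .####|#  b15=1 t=0,i=0
  .###.|#  b14=1 t=1,i=10
  .##.#|.  b13=0 t=1,i=7
  .##..|.  b12=0 t=3,i=9
  .#.##|.  b11=0 t=1,i=5
  .#.#.|.  b10=0 t=3,i=3
  .#..#|.  b9=0 t=0,i=8
  .#...|.  b8=0 t=3,i=5
  ..###|#  b7=1 t=0,i=10
  ..##.|#  b6=1 t=3,i=8
  ..#.#|.  b5=0 t=1,i=4
  ..#..|.  b4=0 t=6,i=2
  ...##|.  b3=0 t=3,i=7
  ...#.|#  b2=1 t=1,i=3
  ....#|#  b1=1 t=2,i=8
  .....|.  b0=0 t=2,i=6
  bits 01000111000110101100000011000110 = 1192935622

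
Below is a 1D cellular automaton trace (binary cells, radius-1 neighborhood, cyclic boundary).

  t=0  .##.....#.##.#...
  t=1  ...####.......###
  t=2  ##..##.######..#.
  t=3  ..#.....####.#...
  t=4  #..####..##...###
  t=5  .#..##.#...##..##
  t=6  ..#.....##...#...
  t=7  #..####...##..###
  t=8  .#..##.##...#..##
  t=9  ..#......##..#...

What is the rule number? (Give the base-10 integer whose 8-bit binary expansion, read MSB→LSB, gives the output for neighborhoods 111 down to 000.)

  [7] ### => #  t=1,i=4
  [6] ##. => .  t=0,i=2
  [5] #.# => .  t=0,i=9
  [4] #.. => #  t=0,i=3
  [3] .## => .  t=0,i=1
  [2] .#. => .  t=0,i=8
  [1] ..# => .  t=0,i=0
  [0] ... => #  t=0,i=4
  bits 10010001 = 145

145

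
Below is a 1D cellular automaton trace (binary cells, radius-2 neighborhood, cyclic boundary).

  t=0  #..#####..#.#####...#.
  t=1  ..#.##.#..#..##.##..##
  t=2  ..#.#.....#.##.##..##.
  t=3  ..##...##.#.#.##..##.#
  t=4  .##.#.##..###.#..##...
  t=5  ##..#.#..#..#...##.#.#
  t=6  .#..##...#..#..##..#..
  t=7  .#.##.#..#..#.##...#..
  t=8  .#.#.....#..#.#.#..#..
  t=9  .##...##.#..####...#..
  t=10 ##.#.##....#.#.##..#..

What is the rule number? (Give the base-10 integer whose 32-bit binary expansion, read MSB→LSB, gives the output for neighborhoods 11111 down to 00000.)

  nb #####: next=#  (t=0,i=5, bit31=1)
  nb ####.: next=.  (t=0,i=6, bit30=0)
  nb ###.#: next=#  (t=4,i=12, bit29=1)
  nb ###..: next=#  (t=0,i=7, bit28=1)
  nb ##.##: next=#  (t=1,i=15, bit27=1)
  nb ##.#.: next=.  (t=1,i=6, bit26=0)
  nb ##..#: next=.  (t=0,i=8, bit25=0)
  nb ##...: next=#  (t=0,i=17, bit24=1)
  nb #.###: next=.  (t=0,i=12, bit23=0)
  nb #.##.: next=#  (t=1,i=4, bit22=1)
  nb #.#.#: next=#  (t=3,i=10, bit21=1)
  nb #.#..: next=.  (t=0,i=0, bit20=0)
  nb #..##: next=#  (t=0,i=2, bit19=1)
  nb #..#.: next=.  (t=0,i=9, bit18=0)
  nb #...#: next=.  (t=0,i=18, bit17=0)
  nb #....: next=.  (t=2,i=6, bit16=0)
  nb .####: next=#  (t=0,i=4, bit15=1)
  nb .###.: next=.  (t=4,i=11, bit14=0)
  nb .##.#: next=.  (t=1,i=5, bit13=0)
  nb .##..: next=.  (t=1,i=17, bit12=0)
  nb .#.##: next=.  (t=0,i=11, bit11=0)
  nb .#.#.: next=#  (t=0,i=21, bit10=1)
  nb .#..#: next=.  (t=0,i=1, bit9=0)
  nb .#...: next=.  (t=2,i=5, bit8=0)
  nb ..###: next=.  (t=0,i=3, bit7=0)
  nb ..##.: next=#  (t=1,i=13, bit6=1)
  nb ..#.#: next=#  (t=0,i=10, bit5=1)
  nb ..#..: next=#  (t=1,i=10, bit4=1)
  nb ...##: next=#  (t=3,i=6, bit3=1)
  nb ...#.: next=.  (t=0,i=19, bit2=0)
  nb ....#: next=#  (t=2,i=8, bit1=1)
  nb .....: next=#  (t=2,i=7, bit0=1)
  bits 10111001011010001000010001111011 = 3110634619

3110634619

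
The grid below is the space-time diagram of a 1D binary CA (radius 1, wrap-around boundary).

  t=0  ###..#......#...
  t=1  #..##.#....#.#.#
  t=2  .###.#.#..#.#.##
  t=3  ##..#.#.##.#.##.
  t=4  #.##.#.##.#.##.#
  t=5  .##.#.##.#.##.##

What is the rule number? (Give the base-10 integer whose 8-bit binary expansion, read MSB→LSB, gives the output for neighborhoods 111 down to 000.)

58

  [7] ### => .  t=0,i=1
  [6] ##. => .  t=0,i=2
  [5] #.# => #  t=1,i=5
  [4] #.. => #  t=0,i=3
  [3] .## => #  t=0,i=0
  [2] .#. => .  t=0,i=5
  [1] ..# => #  t=0,i=4
  [0] ... => .  t=0,i=7
  bits 00111010 = 58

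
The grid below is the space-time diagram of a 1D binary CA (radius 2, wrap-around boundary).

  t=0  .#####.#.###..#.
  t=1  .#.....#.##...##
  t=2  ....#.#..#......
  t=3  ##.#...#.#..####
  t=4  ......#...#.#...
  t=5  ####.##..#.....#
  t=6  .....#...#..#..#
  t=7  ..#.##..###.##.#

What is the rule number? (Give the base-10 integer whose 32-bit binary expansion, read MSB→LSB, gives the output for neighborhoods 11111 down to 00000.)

14697109

  ##### -> .   bit 31 = 0  t=0,i=3
  ####. -> .   bit 30 = 0  t=0,i=4
  ###.# -> .   bit 29 = 0  t=0,i=5
  ###.. -> .   bit 28 = 0  t=0,i=11
  ##.## -> .   bit 27 = 0  t=5,i=4
  ##.#. -> .   bit 26 = 0  t=0,i=6
  ##..# -> .   bit 25 = 0  t=0,i=12
  ##... -> .   bit 24 = 0  t=1,i=11
  #.### -> #   bit 23 = 1  t=0,i=9
  #.##. -> #   bit 22 = 1  t=1,i=9
  #.#.# -> #   bit 21 = 1  t=0,i=7
  #.#.. -> .   bit 20 = 0  t=1,i=1
  #..## -> .   bit 19 = 0  t=0,i=0
  #..#. -> .   bit 18 = 0  t=0,i=13
  #...# -> .   bit 17 = 0  t=1,i=12
  #.... -> .   bit 16 = 0  t=1,i=3
  .#### -> .   bit 15 = 0  t=0,i=2
  .###. -> #   bit 14 = 1  t=0,i=10
  .##.# -> .   bit 13 = 0  t=1,i=15
  .##.. -> .   bit 12 = 0  t=1,i=10
  .#.## -> .   bit 11 = 0  t=0,i=8
  .#.#. -> .   bit 10 = 0  t=2,i=5
  .#..# -> #   bit 9 = 1  t=0,i=15
  .#... -> .   bit 8 = 0  t=1,i=2
  ..### -> #   bit 7 = 1  t=0,i=1
  ..##. -> .   bit 6 = 0  t=1,i=14
  ..#.# -> .   bit 5 = 0  t=1,i=7
  ..#.. -> #   bit 4 = 1  t=0,i=14
  ...## -> .   bit 3 = 0  t=1,i=13
  ...#. -> #   bit 2 = 1  t=1,i=6
  ....# -> .   bit 1 = 0  t=1,i=5
  ..... -> #   bit 0 = 1  t=1,i=4
  bits 00000000111000000100001010010101 = 14697109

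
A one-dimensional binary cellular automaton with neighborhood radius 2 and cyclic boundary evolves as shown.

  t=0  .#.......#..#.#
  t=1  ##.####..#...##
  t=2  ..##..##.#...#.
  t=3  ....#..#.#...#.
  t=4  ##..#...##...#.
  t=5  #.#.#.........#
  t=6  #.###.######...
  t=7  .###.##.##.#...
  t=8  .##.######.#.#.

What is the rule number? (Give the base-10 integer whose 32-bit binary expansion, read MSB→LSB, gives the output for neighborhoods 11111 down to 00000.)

2599513233

  [31] ##### => #  t=6,i=8
  [30] ####. => .  t=1,i=0
  [29] ###.# => .  t=1,i=1
  [28] ###.. => #  t=1,i=6
  [27] ##.## => #  t=1,i=2
  [26] ##.#. => .  t=2,i=8
  [25] ##..# => #  t=1,i=7
  [24] ##... => .  t=4,i=10
  [23] #.### => #  t=1,i=3
  [22] #.##. => #  t=4,i=0
  [21] #.#.# => #  t=0,i=14
  [20] #.#.. => #  t=0,i=1
  [19] #..## => .  t=2,i=5
  [18] #..#. => .  t=0,i=11
  [17] #...# => .  t=1,i=11
  [16] #.... => #  t=0,i=3
  [15] .#### => .  t=1,i=4
  [14] .###. => #  t=6,i=3
  [13] .##.# => #  t=2,i=7
  [12] .##.. => .  t=2,i=3
  [11] .#.## => #  t=4,i=14
  [10] .#.#. => #  t=0,i=0
  [9] .#..# => .  t=0,i=10
  [8] .#... => .  t=0,i=2
  [7] ..### => #  t=1,i=13
  [6] ..##. => .  t=2,i=2
  [5] ..#.# => .  t=0,i=12
  [4] ..#.. => #  t=0,i=9
  [3] ...## => .  t=1,i=12
  [2] ...#. => .  t=0,i=8
  [1] ....# => .  t=0,i=7
  [0] ..... => #  t=0,i=4
  bits 10011010111100010110110010010001 = 2599513233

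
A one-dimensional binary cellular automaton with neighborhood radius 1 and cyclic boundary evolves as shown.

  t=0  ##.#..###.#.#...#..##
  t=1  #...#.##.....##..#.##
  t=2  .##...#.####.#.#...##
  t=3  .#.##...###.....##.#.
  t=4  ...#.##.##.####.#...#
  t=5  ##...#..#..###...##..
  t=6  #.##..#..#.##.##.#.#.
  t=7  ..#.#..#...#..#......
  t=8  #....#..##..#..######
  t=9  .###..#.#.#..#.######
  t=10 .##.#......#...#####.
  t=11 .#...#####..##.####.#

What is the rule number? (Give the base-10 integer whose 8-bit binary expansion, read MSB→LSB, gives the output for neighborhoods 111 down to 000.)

  ### -> #   bit 7 = 1  t=0,i=0
  ##. -> .   bit 6 = 0  t=0,i=1
  #.# -> .   bit 5 = 0  t=0,i=2
  #.. -> #   bit 4 = 1  t=0,i=4
  .## -> #   bit 3 = 1  t=0,i=6
  .#. -> .   bit 2 = 0  t=0,i=3
  ..# -> .   bit 1 = 0  t=0,i=5
  ... -> #   bit 0 = 1  t=0,i=14
  bits 10011001 = 153

153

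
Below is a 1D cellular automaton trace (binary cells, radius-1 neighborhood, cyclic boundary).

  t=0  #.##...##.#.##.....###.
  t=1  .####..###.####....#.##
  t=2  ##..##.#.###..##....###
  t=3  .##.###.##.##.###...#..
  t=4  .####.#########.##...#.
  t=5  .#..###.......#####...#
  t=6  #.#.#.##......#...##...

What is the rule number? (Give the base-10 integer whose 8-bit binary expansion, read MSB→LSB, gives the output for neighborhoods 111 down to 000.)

120

  ###|.  b7=0 t=0,i=20
  ##.|#  b6=1 t=0,i=3
  #.#|#  b5=1 t=0,i=1
  #..|#  b4=1 t=0,i=4
  .##|#  b3=1 t=0,i=2
  .#.|.  b2=0 t=0,i=0
  ..#|.  b1=0 t=0,i=6
  ...|.  b0=0 t=0,i=5
  bits 01111000 = 120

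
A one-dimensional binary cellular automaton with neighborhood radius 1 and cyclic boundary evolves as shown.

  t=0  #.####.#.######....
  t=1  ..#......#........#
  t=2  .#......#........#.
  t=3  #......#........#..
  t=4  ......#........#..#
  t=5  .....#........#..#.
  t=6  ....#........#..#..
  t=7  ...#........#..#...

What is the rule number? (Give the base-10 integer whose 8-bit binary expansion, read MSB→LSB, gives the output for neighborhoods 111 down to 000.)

  nb ###: next=.  (t=0,i=3, bit7=0)
  nb ##.: next=.  (t=0,i=5, bit6=0)
  nb #.#: next=.  (t=0,i=1, bit5=0)
  nb #..: next=.  (t=0,i=15, bit4=0)
  nb .##: next=#  (t=0,i=2, bit3=1)
  nb .#.: next=.  (t=0,i=0, bit2=0)
  nb ..#: next=#  (t=0,i=18, bit1=1)
  nb ...: next=.  (t=0,i=16, bit0=0)
  bits 00001010 = 10

10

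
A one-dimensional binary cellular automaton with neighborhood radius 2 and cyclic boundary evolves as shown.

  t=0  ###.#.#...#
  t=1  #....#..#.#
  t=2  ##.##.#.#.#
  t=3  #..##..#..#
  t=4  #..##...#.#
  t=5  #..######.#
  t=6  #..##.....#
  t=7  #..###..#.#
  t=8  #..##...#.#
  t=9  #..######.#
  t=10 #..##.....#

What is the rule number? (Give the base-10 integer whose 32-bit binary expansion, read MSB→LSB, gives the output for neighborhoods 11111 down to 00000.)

29554406

  #####|.  b31=0 t=5,i=5
  ####.|.  b30=0 t=0,i=1
  ###.#|.  b29=0 t=0,i=2
  ###..|.  b28=0 t=7,i=5
  ##.##|.  b27=0 t=2,i=2
  ##.#.|.  b26=0 t=0,i=3
  ##..#|.  b25=0 t=3,i=1
  ##...|#  b24=1 t=1,i=1
  #.###|#  b23=1 t=2,i=10
  #.##.|#  b22=1 t=1,i=10
  #.#.#|.  b21=0 t=0,i=4
  #.#..|.  b20=0 t=0,i=6
  #..##|.  b19=0 t=3,i=2
  #..#.|.  b18=0 t=1,i=7
  #...#|#  b17=1 t=0,i=8
  #....|.  b16=0 t=1,i=2
  .####|#  b15=1 t=0,i=0
  .###.|#  b14=1 t=2,i=0
  .##.#|#  b13=1 t=2,i=4
  .##..|#  b12=1 t=1,i=0
  .#.##|.  b11=0 t=1,i=9
  .#.#.|#  b10=1 t=0,i=5
  .#..#|#  b9=1 t=1,i=6
  .#...|.  b8=0 t=0,i=7
  ..###|#  b7=1 t=0,i=10
  ..##.|#  b6=1 t=3,i=3
  ..#.#|#  b5=1 t=1,i=8
  ..#..|.  b4=0 t=1,i=5
  ...##|.  b3=0 t=0,i=9
  ...#.|#  b2=1 t=1,i=4
  ....#|#  b1=1 t=1,i=3
  .....|.  b0=0 t=6,i=7
  bits 00000001110000101111011011100110 = 29554406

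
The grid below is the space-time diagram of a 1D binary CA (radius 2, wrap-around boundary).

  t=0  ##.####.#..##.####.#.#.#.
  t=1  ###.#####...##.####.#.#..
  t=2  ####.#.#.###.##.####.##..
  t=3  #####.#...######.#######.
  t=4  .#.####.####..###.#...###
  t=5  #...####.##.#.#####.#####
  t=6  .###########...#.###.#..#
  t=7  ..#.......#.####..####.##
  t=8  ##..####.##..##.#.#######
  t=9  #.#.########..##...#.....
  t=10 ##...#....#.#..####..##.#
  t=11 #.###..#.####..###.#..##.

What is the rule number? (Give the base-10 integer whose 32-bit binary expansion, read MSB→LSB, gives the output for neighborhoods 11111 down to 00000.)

  ##### -> .   bit 31 = 0  t=1,i=6
  ####. -> #   bit 30 = 1  t=0,i=5
  ###.# -> #   bit 29 = 1  t=0,i=6
  ###.. -> .   bit 28 = 0  t=1,i=8
  ##.## -> #   bit 27 = 1  t=0,i=2
  ##.#. -> #   bit 26 = 1  t=0,i=7
  ##..# -> #   bit 25 = 1  t=2,i=23
  ##... -> #   bit 24 = 1  t=1,i=9
  #.### -> .   bit 23 = 0  t=0,i=3
  #.##. -> #   bit 22 = 1  t=0,i=0
  #.#.# -> .   bit 21 = 0  t=0,i=19
  #.#.. -> #   bit 20 = 1  t=0,i=8
  #..## -> .   bit 19 = 0  t=0,i=10
  #..#. -> #   bit 18 = 1  t=6,i=23
  #...# -> #   bit 17 = 1  t=1,i=10
  #.... -> #   bit 16 = 1  t=7,i=4
  .#### -> #   bit 15 = 1  t=0,i=4
  .###. -> #   bit 14 = 1  t=1,i=1
  .##.# -> #   bit 13 = 1  t=0,i=1
  .##.. -> #   bit 12 = 1  t=2,i=22
  .#.## -> .   bit 11 = 0  t=0,i=24
  .#.#. -> #   bit 10 = 1  t=0,i=20
  .#..# -> .   bit 9 = 0  t=0,i=9
  .#... -> .   bit 8 = 0  t=3,i=7
  ..### -> #   bit 7 = 1  t=1,i=0
  ..##. -> .   bit 6 = 0  t=0,i=11
  ..#.# -> #   bit 5 = 1  t=6,i=15
  ..#.. -> .   bit 4 = 0  t=7,i=2
  ...## -> #   bit 3 = 1  t=1,i=11
  ...#. -> #   bit 2 = 1  t=6,i=14
  ....# -> .   bit 1 = 0  t=7,i=8
  ..... -> #   bit 0 = 1  t=7,i=5
  bits 01101111010101111111010010101101 = 1868035245

1868035245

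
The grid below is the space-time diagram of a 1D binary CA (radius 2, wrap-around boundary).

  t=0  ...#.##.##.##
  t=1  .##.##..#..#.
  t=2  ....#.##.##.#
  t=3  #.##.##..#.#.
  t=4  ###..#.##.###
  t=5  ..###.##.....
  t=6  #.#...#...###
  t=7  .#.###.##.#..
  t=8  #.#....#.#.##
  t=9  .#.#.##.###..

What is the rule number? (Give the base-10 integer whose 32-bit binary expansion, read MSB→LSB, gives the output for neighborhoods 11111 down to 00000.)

375787399

  nb #####: next=.  (t=4,i=0, bit31=0)
  nb ####.: next=.  (t=4,i=1, bit30=0)
  nb ###.#: next=.  (t=5,i=4, bit29=0)
  nb ###..: next=#  (t=4,i=2, bit28=1)
  nb ##.##: next=.  (t=0,i=7, bit27=0)
  nb ##.#.: next=#  (t=2,i=11, bit26=1)
  nb ##..#: next=#  (t=1,i=6, bit25=1)
  nb ##...: next=.  (t=0,i=0, bit24=0)
  nb #.###: next=.  (t=4,i=10, bit23=0)
  nb #.##.: next=#  (t=0,i=5, bit22=1)
  nb #.#.#: next=#  (t=3,i=0, bit21=1)
  nb #.#..: next=.  (t=2,i=12, bit20=0)
  nb #..##: next=.  (t=1,i=0, bit19=0)
  nb #..#.: next=#  (t=1,i=7, bit18=1)
  nb #...#: next=#  (t=0,i=1, bit17=1)
  nb #....: next=.  (t=2,i=1, bit16=0)
  nb .####: next=.  (t=4,i=11, bit15=0)
  nb .###.: next=.  (t=5,i=3, bit14=0)
  nb .##.#: next=.  (t=0,i=6, bit13=0)
  nb .##..: next=.  (t=0,i=12, bit12=0)
  nb .#.##: next=#  (t=0,i=4, bit11=1)
  nb .#.#.: next=#  (t=3,i=10, bit10=1)
  nb .#..#: next=#  (t=1,i=9, bit9=1)
  nb .#...: next=#  (t=2,i=0, bit8=1)
  nb ..###: next=#  (t=5,i=2, bit7=1)
  nb ..##.: next=.  (t=1,i=1, bit6=0)
  nb ..#.#: next=.  (t=0,i=3, bit5=0)
  nb ..#..: next=.  (t=1,i=8, bit4=0)
  nb ...##: next=.  (t=5,i=1, bit3=0)
  nb ...#.: next=#  (t=0,i=2, bit2=1)
  nb ....#: next=#  (t=2,i=2, bit1=1)
  nb .....: next=#  (t=5,i=10, bit0=1)
  bits 00010110011001100000111110000111 = 375787399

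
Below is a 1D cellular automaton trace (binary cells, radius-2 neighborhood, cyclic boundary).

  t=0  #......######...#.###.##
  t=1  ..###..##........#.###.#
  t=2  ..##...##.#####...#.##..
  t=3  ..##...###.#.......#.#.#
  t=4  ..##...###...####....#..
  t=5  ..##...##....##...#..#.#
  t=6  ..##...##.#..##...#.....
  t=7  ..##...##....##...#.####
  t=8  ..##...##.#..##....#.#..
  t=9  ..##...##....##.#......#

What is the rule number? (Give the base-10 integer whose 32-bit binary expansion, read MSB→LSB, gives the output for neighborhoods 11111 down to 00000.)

673315025

  [31] ##### => .  t=0,i=9
  [30] ####. => .  t=0,i=11
  [29] ###.# => #  t=0,i=20
  [28] ###.. => .  t=0,i=0
  [27] ##.## => #  t=0,i=21
  [26] ##.#. => .  t=1,i=22
  [25] ##..# => .  t=1,i=5
  [24] ##... => .  t=0,i=1
  [23] #.### => .  t=0,i=18
  [22] #.##. => .  t=2,i=20
  [21] #.#.# => #  t=3,i=21
  [20] #.#.. => .  t=1,i=23
  [19] #..## => .  t=1,i=1
  [18] #..#. => .  t=5,i=20
  [17] #...# => .  t=0,i=14
  [16] #.... => #  t=0,i=2
  [15] .#### => #  t=0,i=8
  [14] .###. => #  t=0,i=19
  [13] .##.# => #  t=2,i=8
  [12] .##.. => #  t=1,i=8
  [11] .#.## => #  t=0,i=17
  [10] .#.#. => .  t=3,i=20
  [9] .#..# => .  t=1,i=0
  [8] .#... => .  t=3,i=12
  [7] ..### => #  t=0,i=7
  [6] ..##. => #  t=1,i=7
  [5] ..#.# => .  t=0,i=16
  [4] ..#.. => #  t=4,i=21
  [3] ...## => .  t=0,i=6
  [2] ...#. => .  t=0,i=15
  [1] ....# => .  t=0,i=5
  [0] ..... => #  t=0,i=3
  bits 00101000001000011111100011010001 = 673315025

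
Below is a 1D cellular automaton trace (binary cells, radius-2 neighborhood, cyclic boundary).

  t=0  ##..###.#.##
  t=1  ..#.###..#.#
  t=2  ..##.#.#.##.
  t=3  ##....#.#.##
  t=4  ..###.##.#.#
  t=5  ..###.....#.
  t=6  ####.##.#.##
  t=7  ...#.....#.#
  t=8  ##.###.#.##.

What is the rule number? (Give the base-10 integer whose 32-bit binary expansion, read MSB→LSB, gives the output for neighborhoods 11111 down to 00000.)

  [31] ##### => .  t=6,i=0
  [30] ####. => .  t=0,i=0
  [29] ###.# => #  t=0,i=6
  [28] ###.. => .  t=0,i=1
  [27] ##.## => .  t=4,i=5
  [26] ##.#. => .  t=0,i=7
  [25] ##..# => #  t=0,i=2
  [24] ##... => #  t=2,i=11
  [23] #.### => .  t=0,i=10
  [22] #.##. => .  t=2,i=9
  [21] #.#.# => .  t=0,i=8
  [20] #.#.. => .  t=1,i=11
  [19] #..## => .  t=0,i=3
  [18] #..#. => .  t=1,i=1
  [17] #...# => #  t=2,i=0
  [16] #.... => #  t=3,i=3
  [15] .#### => #  t=0,i=11
  [14] .###. => #  t=0,i=5
  [13] .##.# => .  t=2,i=3
  [12] .##.. => #  t=2,i=10
  [11] .#.## => #  t=0,i=9
  [10] .#.#. => #  t=1,i=10
  [9] .#..# => .  t=1,i=0
  [8] .#... => #  t=5,i=11
  [7] ..### => #  t=0,i=4
  [6] ..##. => .  t=2,i=2
  [5] ..#.# => #  t=1,i=2
  [4] ..#.. => #  t=5,i=10
  [3] ...## => #  t=2,i=1
  [2] ...#. => .  t=3,i=5
  [1] ....# => #  t=3,i=4
  [0] ..... => .  t=5,i=7
  bits 00100011000000111101110110111010 = 587455930

587455930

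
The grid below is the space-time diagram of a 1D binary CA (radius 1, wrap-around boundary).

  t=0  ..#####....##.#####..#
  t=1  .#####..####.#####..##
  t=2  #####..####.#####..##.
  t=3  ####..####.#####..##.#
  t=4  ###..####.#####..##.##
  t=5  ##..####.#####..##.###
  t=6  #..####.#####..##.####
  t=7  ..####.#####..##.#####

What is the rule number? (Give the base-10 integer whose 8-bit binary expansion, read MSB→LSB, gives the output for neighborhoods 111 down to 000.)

  nb ###: next=#  (t=0,i=3, bit7=1)
  nb ##.: next=.  (t=0,i=6, bit6=0)
  nb #.#: next=#  (t=0,i=13, bit5=1)
  nb #..: next=.  (t=0,i=0, bit4=0)
  nb .##: next=#  (t=0,i=2, bit3=1)
  nb .#.: next=#  (t=0,i=21, bit2=1)
  nb ..#: next=#  (t=0,i=1, bit1=1)
  nb ...: next=#  (t=0,i=8, bit0=1)
  bits 10101111 = 175

175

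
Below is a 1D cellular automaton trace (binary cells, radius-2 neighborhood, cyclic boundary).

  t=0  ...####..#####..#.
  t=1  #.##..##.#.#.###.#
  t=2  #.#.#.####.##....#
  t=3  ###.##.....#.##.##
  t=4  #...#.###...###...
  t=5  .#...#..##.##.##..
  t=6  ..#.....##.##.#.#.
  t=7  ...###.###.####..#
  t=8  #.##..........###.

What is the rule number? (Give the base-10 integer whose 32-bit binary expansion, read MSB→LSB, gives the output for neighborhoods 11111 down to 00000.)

2539989449

  ##### -> #   bit 31 = 1  t=0,i=11
  ####. -> .   bit 30 = 0  t=0,i=5
  ###.# -> .   bit 29 = 0  t=1,i=15
  ###.. -> #   bit 28 = 1  t=0,i=6
  ##.## -> .   bit 27 = 0  t=1,i=1
  ##.#. -> #   bit 26 = 1  t=1,i=8
  ##..# -> #   bit 25 = 1  t=0,i=7
  ##... -> #   bit 24 = 1  t=2,i=13
  #.### -> .   bit 23 = 0  t=1,i=13
  #.##. -> #   bit 22 = 1  t=1,i=2
  #.#.# -> #   bit 21 = 1  t=1,i=9
  #.#.. -> .   bit 20 = 0  t=6,i=16
  #..## -> .   bit 19 = 0  t=0,i=8
  #..#. -> #   bit 18 = 1  t=0,i=15
  #...# -> .   bit 17 = 0  t=4,i=2
  #.... -> #   bit 16 = 1  t=0,i=0
  .#### -> .   bit 15 = 0  t=0,i=4
  .###. -> .   bit 14 = 0  t=1,i=14
  .##.# -> #   bit 13 = 1  t=1,i=0
  .##.. -> .   bit 12 = 0  t=1,i=3
  .#.## -> #   bit 11 = 1  t=1,i=12
  .#.#. -> .   bit 10 = 0  t=1,i=10
  .#..# -> .   bit 9 = 0  t=5,i=6
  .#... -> #   bit 8 = 1  t=0,i=17
  ..### -> #   bit 7 = 1  t=0,i=3
  ..##. -> #   bit 6 = 1  t=1,i=6
  ..#.# -> .   bit 5 = 0  t=3,i=11
  ..#.. -> .   bit 4 = 0  t=0,i=16
  ...## -> #   bit 3 = 1  t=0,i=2
  ...#. -> .   bit 2 = 0  t=3,i=10
  ....# -> .   bit 1 = 0  t=0,i=1
  ..... -> #   bit 0 = 1  t=3,i=8
  bits 10010111011001010010100111001001 = 2539989449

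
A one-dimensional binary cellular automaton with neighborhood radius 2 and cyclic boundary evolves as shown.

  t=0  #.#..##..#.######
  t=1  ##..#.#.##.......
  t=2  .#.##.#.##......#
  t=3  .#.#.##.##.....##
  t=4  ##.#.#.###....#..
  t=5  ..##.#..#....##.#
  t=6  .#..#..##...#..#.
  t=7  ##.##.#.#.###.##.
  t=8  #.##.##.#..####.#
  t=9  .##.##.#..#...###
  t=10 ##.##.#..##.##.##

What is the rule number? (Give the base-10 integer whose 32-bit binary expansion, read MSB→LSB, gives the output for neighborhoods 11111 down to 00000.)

745427004

  nb #####: next=.  (t=0,i=13, bit31=0)
  nb ####.: next=.  (t=0,i=16, bit30=0)
  nb ###.#: next=#  (t=0,i=0, bit29=1)
  nb ###..: next=.  (t=4,i=9, bit28=0)
  nb ##.##: next=#  (t=3,i=7, bit27=1)
  nb ##.#.: next=#  (t=0,i=1, bit26=1)
  nb ##..#: next=.  (t=0,i=7, bit25=0)
  nb ##...: next=.  (t=1,i=10, bit24=0)
  nb #.###: next=.  (t=0,i=11, bit23=0)
  nb #.##.: next=#  (t=1,i=8, bit22=1)
  nb #.#.#: next=#  (t=1,i=6, bit21=1)
  nb #.#..: next=.  (t=0,i=2, bit20=0)
  nb #..##: next=#  (t=0,i=4, bit19=1)
  nb #..#.: next=#  (t=0,i=8, bit18=1)
  nb #...#: next=#  (t=6,i=10, bit17=1)
  nb #....: next=.  (t=1,i=11, bit16=0)
  nb .####: next=.  (t=0,i=12, bit15=0)
  nb .###.: next=#  (t=4,i=8, bit14=1)
  nb .##.#: next=.  (t=2,i=4, bit13=0)
  nb .##..: next=#  (t=0,i=6, bit12=1)
  nb .#.##: next=.  (t=0,i=10, bit11=0)
  nb .#.#.: next=.  (t=1,i=5, bit10=0)
  nb .#..#: next=.  (t=0,i=3, bit9=0)
  nb .#...: next=.  (t=5,i=9, bit8=0)
  nb ..###: next=.  (t=8,i=11, bit7=0)
  nb ..##.: next=.  (t=0,i=5, bit6=0)
  nb ..#.#: next=#  (t=0,i=9, bit5=1)
  nb ..#..: next=#  (t=4,i=14, bit4=1)
  nb ...##: next=#  (t=1,i=16, bit3=1)
  nb ...#.: next=#  (t=2,i=15, bit2=1)
  nb ....#: next=.  (t=1,i=15, bit1=0)
  nb .....: next=.  (t=1,i=12, bit0=0)
  bits 00101100011011100101000000111100 = 745427004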